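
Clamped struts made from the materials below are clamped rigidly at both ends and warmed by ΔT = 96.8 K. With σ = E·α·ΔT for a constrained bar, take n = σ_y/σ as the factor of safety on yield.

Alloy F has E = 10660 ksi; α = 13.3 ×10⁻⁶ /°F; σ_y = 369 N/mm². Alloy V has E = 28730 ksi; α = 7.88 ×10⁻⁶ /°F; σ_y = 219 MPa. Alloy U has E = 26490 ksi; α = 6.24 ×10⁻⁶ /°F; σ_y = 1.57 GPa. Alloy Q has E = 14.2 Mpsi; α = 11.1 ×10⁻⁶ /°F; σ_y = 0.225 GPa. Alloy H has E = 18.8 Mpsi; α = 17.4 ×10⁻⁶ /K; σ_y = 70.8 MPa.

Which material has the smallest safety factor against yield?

With everything in SI (GPa, ×10⁻⁶/K, MPa):
  alloy F: E = 73.50, α = 23.9, σ_y = 369.0 → σ = 170 MPa, n = 2.17
  alloy V: E = 198.1, α = 14.2, σ_y = 219.0 → σ = 272 MPa, n = 0.805
  alloy U: E = 182.6, α = 11.2, σ_y = 1570 → σ = 199 MPa, n = 7.91
  alloy Q: E = 97.91, α = 20.0, σ_y = 225.0 → σ = 189 MPa, n = 1.19
  alloy H: E = 129.6, α = 17.4, σ_y = 70.80 → σ = 218 MPa, n = 0.324
Smallest n: alloy H with n = 0.324.

alloy H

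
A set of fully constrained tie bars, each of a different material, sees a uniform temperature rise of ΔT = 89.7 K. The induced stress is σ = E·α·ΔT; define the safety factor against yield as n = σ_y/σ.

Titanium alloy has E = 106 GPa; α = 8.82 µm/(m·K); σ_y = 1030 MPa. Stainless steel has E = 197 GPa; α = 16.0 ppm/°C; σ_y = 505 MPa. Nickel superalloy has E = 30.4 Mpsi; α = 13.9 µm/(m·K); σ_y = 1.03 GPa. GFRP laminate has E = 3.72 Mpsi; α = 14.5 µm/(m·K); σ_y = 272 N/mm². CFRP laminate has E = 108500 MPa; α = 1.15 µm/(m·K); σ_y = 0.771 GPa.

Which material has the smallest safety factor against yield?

With everything in SI (GPa, ×10⁻⁶/K, MPa):
  titanium alloy: E = 106.0, α = 8.82, σ_y = 1030 → σ = 83.9 MPa, n = 12.3
  stainless steel: E = 197.0, α = 16.0, σ_y = 505.0 → σ = 283 MPa, n = 1.79
  nickel superalloy: E = 209.6, α = 13.9, σ_y = 1030 → σ = 261 MPa, n = 3.94
  GFRP laminate: E = 25.65, α = 14.5, σ_y = 272.0 → σ = 33.4 MPa, n = 8.15
  CFRP laminate: E = 108.5, α = 1.15, σ_y = 771.0 → σ = 11.2 MPa, n = 68.9
Smallest n: stainless steel with n = 1.79.

stainless steel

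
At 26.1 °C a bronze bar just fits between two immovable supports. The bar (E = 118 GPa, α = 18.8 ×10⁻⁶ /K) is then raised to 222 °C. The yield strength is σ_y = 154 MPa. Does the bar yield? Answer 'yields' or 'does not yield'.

ΔT = 195.9 K. Constrained thermal stress σ = E·α·ΔT = 118.0×10³ MPa × 18.8×10⁻⁶ × 195.9 = 435 MPa (compressive).
Compare to σ_y = 154 MPa: σ ≥ σ_y, so it yields.

yields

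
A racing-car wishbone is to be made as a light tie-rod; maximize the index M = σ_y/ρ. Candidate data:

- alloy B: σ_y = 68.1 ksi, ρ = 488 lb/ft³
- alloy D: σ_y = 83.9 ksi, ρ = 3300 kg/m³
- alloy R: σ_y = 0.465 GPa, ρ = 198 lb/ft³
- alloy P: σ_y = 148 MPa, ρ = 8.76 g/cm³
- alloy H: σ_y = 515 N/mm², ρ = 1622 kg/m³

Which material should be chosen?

alloy H

Putting every candidate on a common basis:
  alloy B: σ_y = 469.5 MPa, ρ = 7817 kg/m³
  alloy D: σ_y = 578.5 MPa, ρ = 3300 kg/m³
  alloy R: σ_y = 465.0 MPa, ρ = 3172 kg/m³
  alloy P: σ_y = 148.0 MPa, ρ = 8760 kg/m³
  alloy H: σ_y = 515.0 MPa, ρ = 1622 kg/m³
  alloy H: M = 318 kN·m/kg
  alloy D: M = 175 kN·m/kg
  alloy R: M = 147 kN·m/kg
  alloy B: M = 60.1 kN·m/kg
  alloy P: M = 16.9 kN·m/kg
Alloy H ranks first.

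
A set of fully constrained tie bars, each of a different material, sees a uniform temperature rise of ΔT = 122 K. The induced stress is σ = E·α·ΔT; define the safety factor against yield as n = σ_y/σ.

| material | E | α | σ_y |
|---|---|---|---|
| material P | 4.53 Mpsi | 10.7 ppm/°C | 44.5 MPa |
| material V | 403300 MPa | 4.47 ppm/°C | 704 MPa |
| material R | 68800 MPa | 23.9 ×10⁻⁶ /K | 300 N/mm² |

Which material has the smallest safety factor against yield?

material P

Converting E to GPa, α to ×10⁻⁶/K, σ_y to MPa, then σ and n for each:
  material P: E = 31.23, α = 10.7, σ_y = 44.50 → σ = 40.8 MPa, n = 1.09
  material V: E = 403.3, α = 4.47, σ_y = 704.0 → σ = 220 MPa, n = 3.20
  material R: E = 68.80, α = 23.9, σ_y = 300.0 → σ = 201 MPa, n = 1.50
Smallest n: material P with n = 1.09.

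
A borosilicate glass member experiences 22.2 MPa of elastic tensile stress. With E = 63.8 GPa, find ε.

3.48×10⁻⁴

ε = σ/E = 22.2 / 63800 = 3.48×10⁻⁴.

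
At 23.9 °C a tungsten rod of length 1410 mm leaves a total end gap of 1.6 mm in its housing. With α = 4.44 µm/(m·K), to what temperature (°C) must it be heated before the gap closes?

α·L₀·ΔT = 1.6 mm ⇒ ΔT = 1.6 / (4.44×10⁻⁶ × 1410.0) = 255.6 K.
T = 23.9 + 255.6 = 279.5 °C.

279 °C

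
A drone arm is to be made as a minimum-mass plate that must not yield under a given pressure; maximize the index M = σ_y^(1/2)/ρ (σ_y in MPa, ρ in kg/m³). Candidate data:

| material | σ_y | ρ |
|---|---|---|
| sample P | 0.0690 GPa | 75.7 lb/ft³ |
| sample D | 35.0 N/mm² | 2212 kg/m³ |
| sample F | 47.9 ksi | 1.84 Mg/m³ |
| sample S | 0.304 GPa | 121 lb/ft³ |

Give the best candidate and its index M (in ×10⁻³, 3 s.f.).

Putting every candidate on a common basis:
  sample P: σ_y = 69.00 MPa, ρ = 1213 kg/m³
  sample D: σ_y = 35.00 MPa, ρ = 2212 kg/m³
  sample F: σ_y = 330.3 MPa, ρ = 1840 kg/m³
  sample S: σ_y = 304.0 MPa, ρ = 1938 kg/m³
  sample F: M = 9.88×10⁻³
  sample S: M = 9.00×10⁻³
  sample P: M = 6.85×10⁻³
  sample D: M = 2.67×10⁻³
Sample F ranks first.

sample F, M = 9.88×10⁻³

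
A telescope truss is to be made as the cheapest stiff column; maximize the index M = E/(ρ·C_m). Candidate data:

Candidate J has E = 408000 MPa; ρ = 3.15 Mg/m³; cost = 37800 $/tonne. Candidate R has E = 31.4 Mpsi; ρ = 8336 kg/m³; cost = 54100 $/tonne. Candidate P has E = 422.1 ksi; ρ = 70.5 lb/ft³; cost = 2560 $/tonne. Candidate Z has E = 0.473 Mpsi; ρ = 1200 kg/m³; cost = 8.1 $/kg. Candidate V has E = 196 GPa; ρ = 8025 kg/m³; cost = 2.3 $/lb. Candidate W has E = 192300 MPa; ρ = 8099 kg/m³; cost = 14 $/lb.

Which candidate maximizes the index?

candidate V

Putting every candidate on a common basis:
  candidate J: E = 408.0 GPa, ρ = 3150 kg/m³, cost = 37.80 $/kg
  candidate R: E = 216.5 GPa, ρ = 8336 kg/m³, cost = 54.10 $/kg
  candidate P: E = 2.910 GPa, ρ = 1129 kg/m³, cost = 2.560 $/kg
  candidate Z: E = 3.261 GPa, ρ = 1200 kg/m³, cost = 8.100 $/kg
  candidate V: E = 196.0 GPa, ρ = 8025 kg/m³, cost = 5.071 $/kg
  candidate W: E = 192.3 GPa, ρ = 8099 kg/m³, cost = 30.86 $/kg
  candidate V: M = 4.82 MN·m per $
  candidate J: M = 3.43 MN·m per $
  candidate P: M = 1.01 MN·m per $
  candidate W: M = 0.769 MN·m per $
  candidate R: M = 0.480 MN·m per $
  candidate Z: M = 0.336 MN·m per $
The maximum is for candidate V.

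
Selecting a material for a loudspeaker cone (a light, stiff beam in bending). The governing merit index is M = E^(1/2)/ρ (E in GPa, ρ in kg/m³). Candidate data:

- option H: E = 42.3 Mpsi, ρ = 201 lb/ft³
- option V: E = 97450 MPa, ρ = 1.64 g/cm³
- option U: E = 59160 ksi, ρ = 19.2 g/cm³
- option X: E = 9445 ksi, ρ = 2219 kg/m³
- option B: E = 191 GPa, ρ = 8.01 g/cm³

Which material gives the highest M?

option V

In SI units:
  option H: E = 291.6 GPa, ρ = 3220 kg/m³
  option V: E = 97.45 GPa, ρ = 1640 kg/m³
  option U: E = 407.9 GPa, ρ = 19200 kg/m³
  option X: E = 65.12 GPa, ρ = 2219 kg/m³
  option B: E = 191.0 GPa, ρ = 8010 kg/m³
  option V: M = 6.02×10⁻³
  option H: M = 5.30×10⁻³
  option X: M = 3.64×10⁻³
  option B: M = 1.73×10⁻³
  option U: M = 1.05×10⁻³
Option V ranks first.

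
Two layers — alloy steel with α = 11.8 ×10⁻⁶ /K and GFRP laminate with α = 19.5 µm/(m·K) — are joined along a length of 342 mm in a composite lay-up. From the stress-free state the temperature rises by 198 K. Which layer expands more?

α(alloy steel) = 11.8×10⁻⁶/K vs α(GFRP laminate) = 19.5×10⁻⁶/K.
Higher α expands more for the same ΔT: GFRP laminate.

GFRP laminate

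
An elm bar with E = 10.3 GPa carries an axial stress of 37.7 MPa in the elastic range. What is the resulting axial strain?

ε = σ/E = 37.7 / 10300 = 3.66×10⁻³.

3.66×10⁻³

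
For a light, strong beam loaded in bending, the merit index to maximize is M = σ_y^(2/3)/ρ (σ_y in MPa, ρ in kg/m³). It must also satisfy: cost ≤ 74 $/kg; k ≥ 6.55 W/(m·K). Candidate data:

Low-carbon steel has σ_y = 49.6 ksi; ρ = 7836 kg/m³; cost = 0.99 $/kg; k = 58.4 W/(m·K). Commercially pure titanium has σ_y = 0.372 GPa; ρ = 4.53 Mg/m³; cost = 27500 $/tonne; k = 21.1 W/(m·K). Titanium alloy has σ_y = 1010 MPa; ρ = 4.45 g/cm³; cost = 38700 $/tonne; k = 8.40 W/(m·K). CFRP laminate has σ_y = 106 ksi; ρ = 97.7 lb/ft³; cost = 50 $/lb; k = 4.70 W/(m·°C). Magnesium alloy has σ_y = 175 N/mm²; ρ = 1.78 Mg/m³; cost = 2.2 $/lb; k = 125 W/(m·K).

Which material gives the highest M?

Screen on constraints: cost ≤ 74 $/kg; k ≥ 6.55 W/(m·K). Survivors: low-carbon steel, commercially pure titanium, titanium alloy, magnesium alloy.
Normalizing units and computing the index:
  low-carbon steel: σ_y = 342.0 MPa, ρ = 7836 kg/m³
  commercially pure titanium: σ_y = 372.0 MPa, ρ = 4530 kg/m³
  titanium alloy: σ_y = 1010 MPa, ρ = 4450 kg/m³
  magnesium alloy: σ_y = 175.0 MPa, ρ = 1780 kg/m³
  titanium alloy: M = 22.6×10⁻³
  magnesium alloy: M = 17.6×10⁻³
  commercially pure titanium: M = 11.4×10⁻³
  low-carbon steel: M = 6.24×10⁻³
The maximum is for titanium alloy.

titanium alloy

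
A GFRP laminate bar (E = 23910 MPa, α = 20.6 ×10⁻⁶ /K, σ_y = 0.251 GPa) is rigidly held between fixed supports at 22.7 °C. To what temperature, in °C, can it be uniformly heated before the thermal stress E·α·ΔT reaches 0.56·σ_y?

308 °C

E = 23910 MPa = 23.91 GPa.
σ_y = 0.251 GPa = 251.0 MPa.
E·α·ΔT = 140.6 MPa ⇒ ΔT = 140.6 / (23.91×10³ × 20.6×10⁻⁶) = 285.4 K.
T = 22.7 + 285.4 = 308.1 °C.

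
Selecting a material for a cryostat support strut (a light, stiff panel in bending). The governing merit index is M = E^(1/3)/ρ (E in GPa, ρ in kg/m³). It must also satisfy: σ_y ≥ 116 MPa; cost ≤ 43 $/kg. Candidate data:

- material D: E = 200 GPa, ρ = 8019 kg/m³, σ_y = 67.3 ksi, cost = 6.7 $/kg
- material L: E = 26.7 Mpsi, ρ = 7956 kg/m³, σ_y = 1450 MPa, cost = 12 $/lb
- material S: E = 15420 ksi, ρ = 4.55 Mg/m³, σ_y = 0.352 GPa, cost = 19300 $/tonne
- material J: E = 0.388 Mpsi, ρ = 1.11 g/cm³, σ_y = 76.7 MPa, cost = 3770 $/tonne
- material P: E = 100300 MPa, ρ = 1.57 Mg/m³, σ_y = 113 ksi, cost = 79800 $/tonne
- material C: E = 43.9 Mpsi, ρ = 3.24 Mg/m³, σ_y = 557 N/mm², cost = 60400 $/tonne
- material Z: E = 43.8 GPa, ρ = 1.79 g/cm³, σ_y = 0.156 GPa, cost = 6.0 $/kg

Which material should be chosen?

material Z

Screen on constraints: σ_y ≥ 116 MPa; cost ≤ 43 $/kg. Survivors: material D, material L, material S, material Z.
In SI units:
  material D: E = 200.0 GPa, ρ = 8019 kg/m³
  material L: E = 184.1 GPa, ρ = 7956 kg/m³
  material S: E = 106.3 GPa, ρ = 4550 kg/m³
  material Z: E = 43.80 GPa, ρ = 1790 kg/m³
  material Z: M = 1.97×10⁻³
  material S: M = 1.04×10⁻³
  material D: M = 0.729×10⁻³
  material L: M = 0.715×10⁻³
Material Z ranks first.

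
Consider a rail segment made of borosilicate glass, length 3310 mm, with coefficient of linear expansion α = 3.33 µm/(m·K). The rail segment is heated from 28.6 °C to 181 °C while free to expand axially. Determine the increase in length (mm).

ΔT = 181 − 28.6 = 152.4 K.
ΔL = α·L₀·ΔT = 3.33×10⁻⁶ × 3310 mm × 152.4 K = 1.68 mm.

1.68 mm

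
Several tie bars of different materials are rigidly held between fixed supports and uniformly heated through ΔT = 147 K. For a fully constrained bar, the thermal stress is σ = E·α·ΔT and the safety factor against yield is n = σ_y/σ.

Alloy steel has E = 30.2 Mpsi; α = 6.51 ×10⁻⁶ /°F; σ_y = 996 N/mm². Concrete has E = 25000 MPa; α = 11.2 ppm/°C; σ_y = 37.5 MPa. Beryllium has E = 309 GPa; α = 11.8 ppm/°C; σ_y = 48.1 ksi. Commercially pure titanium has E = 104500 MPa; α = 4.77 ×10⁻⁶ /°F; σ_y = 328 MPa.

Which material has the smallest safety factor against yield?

With everything in SI (GPa, ×10⁻⁶/K, MPa):
  alloy steel: E = 208.2, α = 11.7, σ_y = 996.0 → σ = 359 MPa, n = 2.78
  concrete: E = 25.00, α = 11.2, σ_y = 37.50 → σ = 41.2 MPa, n = 0.911
  beryllium: E = 309.0, α = 11.8, σ_y = 331.6 → σ = 536 MPa, n = 0.619
  commercially pure titanium: E = 104.5, α = 8.59, σ_y = 328.0 → σ = 132 MPa, n = 2.49
The minimum is beryllium at n = 0.619.

beryllium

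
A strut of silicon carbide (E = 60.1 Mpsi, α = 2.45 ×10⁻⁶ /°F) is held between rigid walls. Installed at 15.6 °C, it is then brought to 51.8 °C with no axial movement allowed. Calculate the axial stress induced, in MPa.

E = 60.1 Mpsi = 414.4 GPa.
α = 2.45×10⁻⁶/°F × 9/5 = 4.41×10⁻⁶/K.
ΔT = 36.20 K. Constrained thermal stress σ = E·α·ΔT = 414.4×10³ MPa × 4.41×10⁻⁶ × 36.20 = 66.2 MPa (compressive).

66.2 MPa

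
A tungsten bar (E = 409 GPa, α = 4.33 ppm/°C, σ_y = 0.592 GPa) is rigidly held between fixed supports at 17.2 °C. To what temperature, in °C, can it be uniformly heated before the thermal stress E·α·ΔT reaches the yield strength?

σ_y = 0.592 GPa = 592.0 MPa.
E·α·ΔT = 592.0 MPa ⇒ ΔT = 592.0 / (409.0×10³ × 4.33×10⁻⁶) = 334.3 K.
T = 17.2 + 334.3 = 351.5 °C.

351 °C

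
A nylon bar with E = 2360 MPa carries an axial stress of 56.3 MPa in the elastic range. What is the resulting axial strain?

0.0239

E = 2360 MPa = 2.360 GPa = 2360 MPa.
ε = σ/E = 56.3 / 2360 = 0.0239.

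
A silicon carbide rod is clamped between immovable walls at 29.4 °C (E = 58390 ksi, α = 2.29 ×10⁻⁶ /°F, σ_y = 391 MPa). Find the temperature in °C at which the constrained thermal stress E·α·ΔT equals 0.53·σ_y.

154 °C

E = 58390 ksi = 402.6 GPa.
α = 2.29×10⁻⁶/°F × 9/5 = 4.12×10⁻⁶/K.
E·α·ΔT = 207.2 MPa ⇒ ΔT = 207.2 / (402.6×10³ × 4.12×10⁻⁶) = 124.9 K.
T = 29.4 + 124.9 = 154.3 °C.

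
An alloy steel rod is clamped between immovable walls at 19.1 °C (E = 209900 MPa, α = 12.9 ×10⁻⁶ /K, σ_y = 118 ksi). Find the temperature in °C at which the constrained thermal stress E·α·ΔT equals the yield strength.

320 °C

E = 209900 MPa = 209.9 GPa.
σ_y = 118 ksi = 813.6 MPa.
E·α·ΔT = 813.6 MPa ⇒ ΔT = 813.6 / (209.9×10³ × 12.9×10⁻⁶) = 300.5 K.
T = 19.1 + 300.5 = 319.6 °C.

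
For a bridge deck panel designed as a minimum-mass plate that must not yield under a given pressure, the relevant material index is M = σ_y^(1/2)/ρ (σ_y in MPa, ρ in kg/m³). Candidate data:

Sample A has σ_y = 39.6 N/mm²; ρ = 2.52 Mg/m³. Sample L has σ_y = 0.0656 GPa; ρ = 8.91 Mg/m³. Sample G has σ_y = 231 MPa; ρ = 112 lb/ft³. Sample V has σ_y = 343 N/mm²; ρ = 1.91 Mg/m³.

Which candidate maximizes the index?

sample V

Convert each candidate to consistent units, then evaluate M:
  sample A: σ_y = 39.60 MPa, ρ = 2520 kg/m³
  sample L: σ_y = 65.60 MPa, ρ = 8910 kg/m³
  sample G: σ_y = 231.0 MPa, ρ = 1794 kg/m³
  sample V: σ_y = 343.0 MPa, ρ = 1910 kg/m³
  sample V: M = 9.70×10⁻³
  sample G: M = 8.47×10⁻³
  sample A: M = 2.50×10⁻³
  sample L: M = 0.909×10⁻³
Sample V ranks first.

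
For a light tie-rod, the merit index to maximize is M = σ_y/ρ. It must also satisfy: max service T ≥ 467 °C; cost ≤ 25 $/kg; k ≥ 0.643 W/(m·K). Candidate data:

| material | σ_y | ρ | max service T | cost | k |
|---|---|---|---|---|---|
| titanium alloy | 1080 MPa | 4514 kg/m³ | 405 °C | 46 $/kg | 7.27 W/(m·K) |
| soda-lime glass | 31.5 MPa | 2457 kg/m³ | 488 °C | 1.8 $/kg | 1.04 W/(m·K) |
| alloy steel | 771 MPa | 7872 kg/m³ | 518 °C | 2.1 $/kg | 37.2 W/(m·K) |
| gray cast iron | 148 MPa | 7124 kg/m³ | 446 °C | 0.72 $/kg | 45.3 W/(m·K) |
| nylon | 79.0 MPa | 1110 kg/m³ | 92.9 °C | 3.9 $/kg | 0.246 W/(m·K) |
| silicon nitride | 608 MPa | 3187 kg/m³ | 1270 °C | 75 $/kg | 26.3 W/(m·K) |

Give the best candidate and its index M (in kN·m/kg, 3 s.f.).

Screen on constraints: max service T ≥ 467 °C; cost ≤ 25 $/kg; k ≥ 0.643 W/(m·K). Survivors: soda-lime glass, alloy steel.
Per-candidate index values:
  alloy steel: M = 97.9 kN·m/kg
  soda-lime glass: M = 12.8 kN·m/kg
Alloy steel has the largest M.

alloy steel, M = 97.9 kN·m/kg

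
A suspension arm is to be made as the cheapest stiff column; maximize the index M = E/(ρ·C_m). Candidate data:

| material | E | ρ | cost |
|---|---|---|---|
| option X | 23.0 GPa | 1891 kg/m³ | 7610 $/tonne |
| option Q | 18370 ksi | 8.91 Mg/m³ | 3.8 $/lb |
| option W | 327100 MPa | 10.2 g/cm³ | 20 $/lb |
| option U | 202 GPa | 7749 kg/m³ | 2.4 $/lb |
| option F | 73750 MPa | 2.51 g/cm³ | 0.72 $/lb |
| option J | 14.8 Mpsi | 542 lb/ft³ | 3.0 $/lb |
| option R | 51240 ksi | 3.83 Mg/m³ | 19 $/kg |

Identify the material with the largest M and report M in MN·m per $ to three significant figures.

option F, M = 18.5 MN·m per $

Normalizing units and computing the index:
  option X: E = 23.00 GPa, ρ = 1891 kg/m³, cost = 7.610 $/kg
  option Q: E = 126.7 GPa, ρ = 8910 kg/m³, cost = 8.377 $/kg
  option W: E = 327.1 GPa, ρ = 10200 kg/m³, cost = 44.09 $/kg
  option U: E = 202.0 GPa, ρ = 7749 kg/m³, cost = 5.291 $/kg
  option F: E = 73.75 GPa, ρ = 2510 kg/m³, cost = 1.587 $/kg
  option J: E = 102.0 GPa, ρ = 8682 kg/m³, cost = 6.614 $/kg
  option R: E = 353.3 GPa, ρ = 3830 kg/m³, cost = 19.00 $/kg
  option F: M = 18.5 MN·m per $
  option U: M = 4.93 MN·m per $
  option R: M = 4.85 MN·m per $
  option J: M = 1.78 MN·m per $
  option Q: M = 1.70 MN·m per $
  option X: M = 1.60 MN·m per $
  option W: M = 0.727 MN·m per $
Option F has the largest M.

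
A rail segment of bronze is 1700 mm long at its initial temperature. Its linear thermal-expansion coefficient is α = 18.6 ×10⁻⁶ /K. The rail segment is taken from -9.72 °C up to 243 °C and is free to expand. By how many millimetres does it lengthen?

7.99 mm

ΔT = 243 − (-9.72) = 252.7 K.
ΔL = α·L₀·ΔT = 18.6×10⁻⁶ × 1700 mm × 252.7 K = 7.99 mm.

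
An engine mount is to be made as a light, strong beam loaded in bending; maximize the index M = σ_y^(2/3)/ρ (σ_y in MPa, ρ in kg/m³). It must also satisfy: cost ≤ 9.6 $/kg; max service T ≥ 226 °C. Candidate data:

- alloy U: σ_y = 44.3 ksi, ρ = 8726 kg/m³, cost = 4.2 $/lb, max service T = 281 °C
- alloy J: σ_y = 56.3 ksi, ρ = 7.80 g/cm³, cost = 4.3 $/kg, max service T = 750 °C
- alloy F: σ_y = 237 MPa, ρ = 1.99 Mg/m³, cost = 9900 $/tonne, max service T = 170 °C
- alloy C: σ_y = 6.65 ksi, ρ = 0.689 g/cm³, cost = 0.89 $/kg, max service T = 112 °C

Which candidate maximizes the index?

alloy J

Screen on constraints: cost ≤ 9.6 $/kg; max service T ≥ 226 °C. Survivors: alloy U, alloy J.
In SI units:
  alloy U: σ_y = 305.4 MPa, ρ = 8726 kg/m³
  alloy J: σ_y = 388.2 MPa, ρ = 7800 kg/m³
  alloy J: M = 6.82×10⁻³
  alloy U: M = 5.20×10⁻³
Alloy J ranks first.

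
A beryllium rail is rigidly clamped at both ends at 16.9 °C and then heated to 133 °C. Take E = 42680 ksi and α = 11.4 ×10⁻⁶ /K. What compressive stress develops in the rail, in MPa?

E = 42680 ksi = 294.3 GPa.
ΔT = 116.1 K. Constrained thermal stress σ = E·α·ΔT = 294.3×10³ MPa × 11.4×10⁻⁶ × 116.1 = 389 MPa (compressive).

389 MPa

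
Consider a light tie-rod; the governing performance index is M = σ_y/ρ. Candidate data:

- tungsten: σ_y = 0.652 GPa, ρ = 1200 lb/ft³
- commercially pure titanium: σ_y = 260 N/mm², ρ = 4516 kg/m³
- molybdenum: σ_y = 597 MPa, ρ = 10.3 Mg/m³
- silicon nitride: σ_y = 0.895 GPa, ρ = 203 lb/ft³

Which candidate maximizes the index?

silicon nitride

Convert each candidate to consistent units, then evaluate M:
  tungsten: σ_y = 652.0 MPa, ρ = 19220 kg/m³
  commercially pure titanium: σ_y = 260.0 MPa, ρ = 4516 kg/m³
  molybdenum: σ_y = 597.0 MPa, ρ = 10300 kg/m³
  silicon nitride: σ_y = 895.0 MPa, ρ = 3252 kg/m³
  silicon nitride: M = 275 kN·m/kg
  molybdenum: M = 58.0 kN·m/kg
  commercially pure titanium: M = 57.6 kN·m/kg
  tungsten: M = 33.9 kN·m/kg
Highest index: silicon nitride.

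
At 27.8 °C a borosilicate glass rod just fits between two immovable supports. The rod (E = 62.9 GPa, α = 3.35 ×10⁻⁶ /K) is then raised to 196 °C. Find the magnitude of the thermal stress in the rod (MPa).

ΔT = 168.2 K. Constrained thermal stress σ = E·α·ΔT = 62.90×10³ MPa × 3.35×10⁻⁶ × 168.2 = 35.4 MPa (compressive).

35.4 MPa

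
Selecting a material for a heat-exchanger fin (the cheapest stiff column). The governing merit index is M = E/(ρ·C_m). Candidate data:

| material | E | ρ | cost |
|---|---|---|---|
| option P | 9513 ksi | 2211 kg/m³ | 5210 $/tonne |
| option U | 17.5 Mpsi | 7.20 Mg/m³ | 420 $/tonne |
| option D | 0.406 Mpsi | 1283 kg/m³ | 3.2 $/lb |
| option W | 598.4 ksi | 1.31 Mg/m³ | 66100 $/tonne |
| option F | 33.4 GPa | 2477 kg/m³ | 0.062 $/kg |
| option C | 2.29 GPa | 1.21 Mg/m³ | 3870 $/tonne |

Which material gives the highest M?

option F

After converting to SI:
  option P: E = 65.59 GPa, ρ = 2211 kg/m³, cost = 5.210 $/kg
  option U: E = 120.7 GPa, ρ = 7200 kg/m³, cost = 0.4200 $/kg
  option D: E = 2.799 GPa, ρ = 1283 kg/m³, cost = 7.055 $/kg
  option W: E = 4.126 GPa, ρ = 1310 kg/m³, cost = 66.10 $/kg
  option F: E = 33.40 GPa, ρ = 2477 kg/m³, cost = 0.06200 $/kg
  option C: E = 2.290 GPa, ρ = 1210 kg/m³, cost = 3.870 $/kg
  option F: M = 217 MN·m per $
  option U: M = 39.9 MN·m per $
  option P: M = 5.69 MN·m per $
  option C: M = 0.489 MN·m per $
  option D: M = 0.309 MN·m per $
  option W: M = 0.0476 MN·m per $
Option F ranks first.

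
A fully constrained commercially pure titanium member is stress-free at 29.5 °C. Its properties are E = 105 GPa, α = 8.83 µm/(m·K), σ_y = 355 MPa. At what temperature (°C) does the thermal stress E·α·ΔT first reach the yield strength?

E·α·ΔT = 355.0 MPa ⇒ ΔT = 355.0 / (105.0×10³ × 8.83×10⁻⁶) = 382.9 K.
T = 29.5 + 382.9 = 412.4 °C.

412 °C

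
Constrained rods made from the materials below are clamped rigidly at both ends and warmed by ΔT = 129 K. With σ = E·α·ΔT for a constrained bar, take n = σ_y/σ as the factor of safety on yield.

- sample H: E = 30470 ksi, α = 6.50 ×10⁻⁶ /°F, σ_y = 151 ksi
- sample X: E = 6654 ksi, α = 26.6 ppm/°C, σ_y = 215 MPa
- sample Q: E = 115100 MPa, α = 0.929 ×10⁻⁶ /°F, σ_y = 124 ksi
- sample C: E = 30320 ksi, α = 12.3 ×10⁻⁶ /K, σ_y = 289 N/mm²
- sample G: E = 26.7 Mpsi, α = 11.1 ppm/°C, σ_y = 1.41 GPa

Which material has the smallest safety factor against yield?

With everything in SI (GPa, ×10⁻⁶/K, MPa):
  sample H: E = 210.1, α = 11.7, σ_y = 1041 → σ = 317 MPa, n = 3.28
  sample X: E = 45.88, α = 26.6, σ_y = 215.0 → σ = 157 MPa, n = 1.37
  sample Q: E = 115.1, α = 1.67, σ_y = 855.0 → σ = 24.8 MPa, n = 34.4
  sample C: E = 209.0, α = 12.3, σ_y = 289.0 → σ = 332 MPa, n = 0.871
  sample G: E = 184.1, α = 11.1, σ_y = 1410 → σ = 264 MPa, n = 5.35
The minimum is sample C at n = 0.871.

sample C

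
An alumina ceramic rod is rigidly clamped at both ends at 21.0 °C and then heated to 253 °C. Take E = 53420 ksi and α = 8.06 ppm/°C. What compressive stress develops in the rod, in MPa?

689 MPa

E = 53420 ksi = 368.3 GPa.
ΔT = 232.0 K. Constrained thermal stress σ = E·α·ΔT = 368.3×10³ MPa × 8.06×10⁻⁶ × 232.0 = 689 MPa (compressive).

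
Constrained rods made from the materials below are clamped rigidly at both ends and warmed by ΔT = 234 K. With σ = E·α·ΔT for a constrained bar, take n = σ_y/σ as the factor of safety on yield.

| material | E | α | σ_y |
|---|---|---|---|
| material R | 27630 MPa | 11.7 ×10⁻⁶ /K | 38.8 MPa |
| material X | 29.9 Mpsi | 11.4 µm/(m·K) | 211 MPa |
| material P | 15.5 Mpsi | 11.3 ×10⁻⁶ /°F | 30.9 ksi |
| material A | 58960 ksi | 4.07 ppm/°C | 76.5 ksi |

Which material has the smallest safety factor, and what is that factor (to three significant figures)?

With everything in SI (GPa, ×10⁻⁶/K, MPa):
  material R: E = 27.63, α = 11.7, σ_y = 38.80 → σ = 75.6 MPa, n = 0.513
  material X: E = 206.2, α = 11.4, σ_y = 211.0 → σ = 550 MPa, n = 0.384
  material P: E = 106.9, α = 20.3, σ_y = 213.0 → σ = 509 MPa, n = 0.419
  material A: E = 406.5, α = 4.07, σ_y = 527.4 → σ = 387 MPa, n = 1.36
The minimum is material X at n = 0.384.

material X, n = 0.384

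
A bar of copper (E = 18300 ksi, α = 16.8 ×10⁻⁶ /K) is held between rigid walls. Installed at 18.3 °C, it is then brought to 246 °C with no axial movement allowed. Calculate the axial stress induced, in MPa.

E = 18300 ksi = 126.2 GPa.
ΔT = 227.7 K. Constrained thermal stress σ = E·α·ΔT = 126.2×10³ MPa × 16.8×10⁻⁶ × 227.7 = 483 MPa (compressive).

483 MPa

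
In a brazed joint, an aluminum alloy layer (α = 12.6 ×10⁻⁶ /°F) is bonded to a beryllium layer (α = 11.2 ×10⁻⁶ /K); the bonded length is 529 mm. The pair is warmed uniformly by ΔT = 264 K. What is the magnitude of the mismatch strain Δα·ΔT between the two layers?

aluminum alloy: α = 12.6×10⁻⁶/°F × 9/5 = 22.7×10⁻⁶/K.
Δα = |22.7 − 11.2|×10⁻⁶/K = 11.5×10⁻⁶/K.
Mismatch strain = Δα·ΔT = 11.5×10⁻⁶ × 264.0 = 3.03×10⁻³.

3.03×10⁻³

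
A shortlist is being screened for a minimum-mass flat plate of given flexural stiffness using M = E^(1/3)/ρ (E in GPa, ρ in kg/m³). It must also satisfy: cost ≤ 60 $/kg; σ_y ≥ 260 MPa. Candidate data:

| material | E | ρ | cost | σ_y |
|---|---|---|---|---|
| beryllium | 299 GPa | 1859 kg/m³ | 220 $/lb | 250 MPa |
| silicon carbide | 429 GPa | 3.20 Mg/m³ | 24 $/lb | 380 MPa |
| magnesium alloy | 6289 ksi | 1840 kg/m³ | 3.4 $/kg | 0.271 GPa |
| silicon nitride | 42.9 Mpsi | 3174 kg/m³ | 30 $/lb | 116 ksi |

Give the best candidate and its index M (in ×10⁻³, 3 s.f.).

Screen on constraints: cost ≤ 60 $/kg; σ_y ≥ 260 MPa. Survivors: silicon carbide, magnesium alloy.
In SI units:
  silicon carbide: E = 429.0 GPa, ρ = 3200 kg/m³
  magnesium alloy: E = 43.36 GPa, ρ = 1840 kg/m³
  silicon carbide: M = 2.36×10⁻³
  magnesium alloy: M = 1.91×10⁻³
Silicon carbide has the largest M.

silicon carbide, M = 2.36×10⁻³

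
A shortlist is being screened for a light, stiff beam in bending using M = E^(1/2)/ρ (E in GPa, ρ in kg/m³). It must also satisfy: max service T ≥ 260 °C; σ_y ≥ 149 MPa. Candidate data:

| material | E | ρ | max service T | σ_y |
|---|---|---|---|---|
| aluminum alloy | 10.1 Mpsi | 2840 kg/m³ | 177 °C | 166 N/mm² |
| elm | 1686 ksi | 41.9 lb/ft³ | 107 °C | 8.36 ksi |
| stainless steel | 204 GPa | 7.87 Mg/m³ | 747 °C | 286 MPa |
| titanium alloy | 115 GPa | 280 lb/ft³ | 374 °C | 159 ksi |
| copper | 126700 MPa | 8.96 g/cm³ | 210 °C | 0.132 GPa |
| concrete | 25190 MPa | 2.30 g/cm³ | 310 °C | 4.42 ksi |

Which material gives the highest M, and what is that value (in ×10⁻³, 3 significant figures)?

titanium alloy, M = 2.39×10⁻³

Screen on constraints: max service T ≥ 260 °C; σ_y ≥ 149 MPa. Survivors: stainless steel, titanium alloy.
Convert each candidate to consistent units, then evaluate M:
  stainless steel: E = 204.0 GPa, ρ = 7870 kg/m³
  titanium alloy: E = 115.0 GPa, ρ = 4485 kg/m³
  titanium alloy: M = 2.39×10⁻³
  stainless steel: M = 1.81×10⁻³
The maximum is for titanium alloy.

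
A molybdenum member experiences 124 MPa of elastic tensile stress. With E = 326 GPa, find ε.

ε = σ/E = 124 / 326000 = 3.80×10⁻⁴.

3.80×10⁻⁴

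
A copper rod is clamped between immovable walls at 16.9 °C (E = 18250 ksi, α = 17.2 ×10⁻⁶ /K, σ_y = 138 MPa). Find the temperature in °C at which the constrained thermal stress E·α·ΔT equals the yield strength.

E = 18250 ksi = 125.8 GPa.
E·α·ΔT = 138.0 MPa ⇒ ΔT = 138.0 / (125.8×10³ × 17.2×10⁻⁶) = 63.76 K.
T = 16.9 + 63.76 = 80.66 °C.

80.7 °C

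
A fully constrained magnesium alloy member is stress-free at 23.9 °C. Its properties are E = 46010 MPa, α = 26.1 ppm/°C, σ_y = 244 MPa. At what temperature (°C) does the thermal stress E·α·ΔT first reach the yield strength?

E = 46010 MPa = 46.01 GPa.
E·α·ΔT = 244.0 MPa ⇒ ΔT = 244.0 / (46.01×10³ × 26.1×10⁻⁶) = 203.2 K.
T = 23.9 + 203.2 = 227.1 °C.

227 °C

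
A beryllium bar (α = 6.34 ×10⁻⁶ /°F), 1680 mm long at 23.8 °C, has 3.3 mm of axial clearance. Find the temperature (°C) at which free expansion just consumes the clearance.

α = 6.34×10⁻⁶/°F × 9/5 = 11.4×10⁻⁶/K.
α·L₀·ΔT = 3.3 mm ⇒ ΔT = 3.3 / (11.4×10⁻⁶ × 1680.0) = 172.1 K.
T = 23.8 + 172.1 = 195.9 °C.

196 °C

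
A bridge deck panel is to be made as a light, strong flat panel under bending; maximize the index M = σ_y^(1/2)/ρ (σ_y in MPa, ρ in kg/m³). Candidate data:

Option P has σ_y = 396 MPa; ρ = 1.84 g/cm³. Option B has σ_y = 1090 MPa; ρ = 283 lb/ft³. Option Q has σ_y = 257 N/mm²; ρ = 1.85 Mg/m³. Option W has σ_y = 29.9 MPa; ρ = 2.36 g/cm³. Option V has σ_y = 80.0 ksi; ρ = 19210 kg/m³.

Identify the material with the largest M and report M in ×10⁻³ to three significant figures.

Convert each candidate to consistent units, then evaluate M:
  option P: σ_y = 396.0 MPa, ρ = 1840 kg/m³
  option B: σ_y = 1090 MPa, ρ = 4533 kg/m³
  option Q: σ_y = 257.0 MPa, ρ = 1850 kg/m³
  option W: σ_y = 29.90 MPa, ρ = 2360 kg/m³
  option V: σ_y = 551.6 MPa, ρ = 19210 kg/m³
  option P: M = 10.8×10⁻³
  option Q: M = 8.67×10⁻³
  option B: M = 7.28×10⁻³
  option W: M = 2.32×10⁻³
  option V: M = 1.22×10⁻³
Option P has the largest M.

option P, M = 10.8×10⁻³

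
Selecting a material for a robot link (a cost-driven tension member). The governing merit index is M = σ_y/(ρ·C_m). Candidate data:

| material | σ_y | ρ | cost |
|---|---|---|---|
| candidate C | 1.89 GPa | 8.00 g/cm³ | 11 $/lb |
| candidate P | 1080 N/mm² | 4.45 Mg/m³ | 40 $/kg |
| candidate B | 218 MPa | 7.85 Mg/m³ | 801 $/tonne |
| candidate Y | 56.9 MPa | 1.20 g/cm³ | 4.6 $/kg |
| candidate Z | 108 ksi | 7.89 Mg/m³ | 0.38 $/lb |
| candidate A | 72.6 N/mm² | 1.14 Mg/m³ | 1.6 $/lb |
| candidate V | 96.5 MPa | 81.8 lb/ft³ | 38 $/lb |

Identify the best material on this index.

Convert each candidate to consistent units, then evaluate M:
  candidate C: σ_y = 1890 MPa, ρ = 8000 kg/m³, cost = 24.25 $/kg
  candidate P: σ_y = 1080 MPa, ρ = 4450 kg/m³, cost = 40.00 $/kg
  candidate B: σ_y = 218.0 MPa, ρ = 7850 kg/m³, cost = 0.8010 $/kg
  candidate Y: σ_y = 56.90 MPa, ρ = 1200 kg/m³, cost = 4.600 $/kg
  candidate Z: σ_y = 744.6 MPa, ρ = 7890 kg/m³, cost = 0.8377 $/kg
  candidate A: σ_y = 72.60 MPa, ρ = 1140 kg/m³, cost = 3.527 $/kg
  candidate V: σ_y = 96.50 MPa, ρ = 1310 kg/m³, cost = 83.77 $/kg
  candidate Z: M = 113 kN·m per $
  candidate B: M = 34.7 kN·m per $
  candidate A: M = 18.1 kN·m per $
  candidate Y: M = 10.3 kN·m per $
  candidate C: M = 9.74 kN·m per $
  candidate P: M = 6.07 kN·m per $
  candidate V: M = 0.879 kN·m per $
Candidate Z has the largest M.

candidate Z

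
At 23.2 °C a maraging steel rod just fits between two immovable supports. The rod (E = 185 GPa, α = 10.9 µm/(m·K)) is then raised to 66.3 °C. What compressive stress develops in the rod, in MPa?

86.9 MPa

ΔT = 43.10 K. Constrained thermal stress σ = E·α·ΔT = 185.0×10³ MPa × 10.9×10⁻⁶ × 43.10 = 86.9 MPa (compressive).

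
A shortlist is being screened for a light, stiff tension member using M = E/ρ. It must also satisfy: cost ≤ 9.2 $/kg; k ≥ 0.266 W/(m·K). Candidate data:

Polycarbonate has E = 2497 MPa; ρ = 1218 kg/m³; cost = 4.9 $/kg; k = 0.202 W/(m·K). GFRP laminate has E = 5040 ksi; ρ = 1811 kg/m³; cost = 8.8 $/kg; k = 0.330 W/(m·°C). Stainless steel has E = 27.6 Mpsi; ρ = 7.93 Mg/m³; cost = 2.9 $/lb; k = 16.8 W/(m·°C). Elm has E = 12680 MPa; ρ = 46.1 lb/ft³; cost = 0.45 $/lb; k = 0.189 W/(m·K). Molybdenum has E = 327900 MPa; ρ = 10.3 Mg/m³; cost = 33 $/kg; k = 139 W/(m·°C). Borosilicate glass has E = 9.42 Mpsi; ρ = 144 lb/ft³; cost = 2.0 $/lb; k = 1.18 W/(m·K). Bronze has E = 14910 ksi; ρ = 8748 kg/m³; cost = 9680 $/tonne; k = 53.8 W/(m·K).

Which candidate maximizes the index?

Screen on constraints: cost ≤ 9.2 $/kg; k ≥ 0.266 W/(m·K). Survivors: GFRP laminate, stainless steel, borosilicate glass.
Putting every candidate on a common basis:
  GFRP laminate: E = 34.75 GPa, ρ = 1811 kg/m³
  stainless steel: E = 190.3 GPa, ρ = 7930 kg/m³
  borosilicate glass: E = 64.95 GPa, ρ = 2307 kg/m³
  borosilicate glass: M = 28.2 MN·m/kg
  stainless steel: M = 24.0 MN·m/kg
  GFRP laminate: M = 19.2 MN·m/kg
Highest index: borosilicate glass.

borosilicate glass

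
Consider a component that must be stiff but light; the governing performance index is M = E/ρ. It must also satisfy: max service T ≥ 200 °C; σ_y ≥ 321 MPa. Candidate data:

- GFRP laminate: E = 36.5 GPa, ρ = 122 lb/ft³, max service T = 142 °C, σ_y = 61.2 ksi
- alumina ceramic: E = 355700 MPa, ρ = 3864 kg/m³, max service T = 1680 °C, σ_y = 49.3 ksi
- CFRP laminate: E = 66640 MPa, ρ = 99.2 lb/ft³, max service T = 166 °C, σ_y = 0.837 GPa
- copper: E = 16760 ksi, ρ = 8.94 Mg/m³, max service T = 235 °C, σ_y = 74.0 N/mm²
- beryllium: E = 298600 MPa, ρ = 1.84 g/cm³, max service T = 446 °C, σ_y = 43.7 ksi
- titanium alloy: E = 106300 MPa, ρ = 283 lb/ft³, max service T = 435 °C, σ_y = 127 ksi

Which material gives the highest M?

alumina ceramic

Screen on constraints: max service T ≥ 200 °C; σ_y ≥ 321 MPa. Survivors: alumina ceramic, titanium alloy.
In SI units:
  alumina ceramic: E = 355.7 GPa, ρ = 3864 kg/m³
  titanium alloy: E = 106.3 GPa, ρ = 4533 kg/m³
  alumina ceramic: M = 92.1 MN·m/kg
  titanium alloy: M = 23.4 MN·m/kg
Highest index: alumina ceramic.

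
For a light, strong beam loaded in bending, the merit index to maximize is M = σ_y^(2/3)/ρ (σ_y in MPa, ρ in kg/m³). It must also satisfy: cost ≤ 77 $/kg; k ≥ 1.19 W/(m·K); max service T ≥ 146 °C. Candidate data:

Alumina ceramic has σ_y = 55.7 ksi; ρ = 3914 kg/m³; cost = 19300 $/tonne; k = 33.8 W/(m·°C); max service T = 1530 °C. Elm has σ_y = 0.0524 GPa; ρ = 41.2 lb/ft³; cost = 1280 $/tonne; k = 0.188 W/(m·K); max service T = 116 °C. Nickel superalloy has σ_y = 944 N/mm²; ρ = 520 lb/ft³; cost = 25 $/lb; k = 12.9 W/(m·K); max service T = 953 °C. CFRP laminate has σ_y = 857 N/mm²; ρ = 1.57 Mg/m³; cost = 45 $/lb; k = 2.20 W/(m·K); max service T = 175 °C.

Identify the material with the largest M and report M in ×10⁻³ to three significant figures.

Screen on constraints: cost ≤ 77 $/kg; k ≥ 1.19 W/(m·K); max service T ≥ 146 °C. Survivors: alumina ceramic, nickel superalloy.
After converting to SI:
  alumina ceramic: σ_y = 384.0 MPa, ρ = 3914 kg/m³
  nickel superalloy: σ_y = 944.0 MPa, ρ = 8330 kg/m³
  alumina ceramic: M = 13.5×10⁻³
  nickel superalloy: M = 11.6×10⁻³
Alumina ceramic has the largest M.

alumina ceramic, M = 13.5×10⁻³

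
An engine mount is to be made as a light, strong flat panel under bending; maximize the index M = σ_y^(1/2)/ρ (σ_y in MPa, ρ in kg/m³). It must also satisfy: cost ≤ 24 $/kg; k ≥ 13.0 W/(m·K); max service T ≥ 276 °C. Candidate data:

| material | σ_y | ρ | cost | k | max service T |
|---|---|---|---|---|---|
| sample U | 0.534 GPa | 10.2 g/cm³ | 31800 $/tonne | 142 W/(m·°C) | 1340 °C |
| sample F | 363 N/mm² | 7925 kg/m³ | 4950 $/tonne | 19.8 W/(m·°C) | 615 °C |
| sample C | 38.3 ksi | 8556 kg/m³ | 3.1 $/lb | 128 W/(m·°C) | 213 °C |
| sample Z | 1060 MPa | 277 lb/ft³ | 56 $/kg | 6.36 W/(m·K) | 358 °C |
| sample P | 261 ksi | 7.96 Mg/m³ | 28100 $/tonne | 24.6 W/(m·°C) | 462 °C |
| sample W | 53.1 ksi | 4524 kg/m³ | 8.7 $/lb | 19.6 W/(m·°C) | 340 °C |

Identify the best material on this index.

Screen on constraints: cost ≤ 24 $/kg; k ≥ 13.0 W/(m·K); max service T ≥ 276 °C. Survivors: sample F, sample W.
Normalizing units and computing the index:
  sample F: σ_y = 363.0 MPa, ρ = 7925 kg/m³
  sample W: σ_y = 366.1 MPa, ρ = 4524 kg/m³
  sample W: M = 4.23×10⁻³
  sample F: M = 2.40×10⁻³
Highest index: sample W.

sample W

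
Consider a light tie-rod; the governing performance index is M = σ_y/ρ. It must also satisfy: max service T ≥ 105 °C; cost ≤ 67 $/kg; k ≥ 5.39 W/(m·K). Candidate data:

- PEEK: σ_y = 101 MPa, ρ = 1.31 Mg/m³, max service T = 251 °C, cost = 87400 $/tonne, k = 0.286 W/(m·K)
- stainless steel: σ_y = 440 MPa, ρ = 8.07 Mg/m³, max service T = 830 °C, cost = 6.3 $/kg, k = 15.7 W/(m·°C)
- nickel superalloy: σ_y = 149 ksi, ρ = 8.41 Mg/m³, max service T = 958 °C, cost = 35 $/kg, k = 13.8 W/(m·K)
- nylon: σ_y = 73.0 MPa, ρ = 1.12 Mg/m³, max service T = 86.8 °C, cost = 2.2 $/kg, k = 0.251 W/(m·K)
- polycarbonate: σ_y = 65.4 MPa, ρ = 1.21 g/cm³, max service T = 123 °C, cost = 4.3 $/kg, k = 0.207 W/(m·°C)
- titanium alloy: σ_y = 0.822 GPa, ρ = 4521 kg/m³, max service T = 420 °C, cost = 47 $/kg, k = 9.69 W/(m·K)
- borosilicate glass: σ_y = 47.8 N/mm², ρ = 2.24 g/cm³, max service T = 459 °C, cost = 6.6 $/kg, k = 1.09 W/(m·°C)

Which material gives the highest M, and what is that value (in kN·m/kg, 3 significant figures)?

Screen on constraints: max service T ≥ 105 °C; cost ≤ 67 $/kg; k ≥ 5.39 W/(m·K). Survivors: stainless steel, nickel superalloy, titanium alloy.
Putting every candidate on a common basis:
  stainless steel: σ_y = 440.0 MPa, ρ = 8070 kg/m³
  nickel superalloy: σ_y = 1027 MPa, ρ = 8410 kg/m³
  titanium alloy: σ_y = 822.0 MPa, ρ = 4521 kg/m³
  titanium alloy: M = 182 kN·m/kg
  nickel superalloy: M = 122 kN·m/kg
  stainless steel: M = 54.5 kN·m/kg
Highest index: titanium alloy.

titanium alloy, M = 182 kN·m/kg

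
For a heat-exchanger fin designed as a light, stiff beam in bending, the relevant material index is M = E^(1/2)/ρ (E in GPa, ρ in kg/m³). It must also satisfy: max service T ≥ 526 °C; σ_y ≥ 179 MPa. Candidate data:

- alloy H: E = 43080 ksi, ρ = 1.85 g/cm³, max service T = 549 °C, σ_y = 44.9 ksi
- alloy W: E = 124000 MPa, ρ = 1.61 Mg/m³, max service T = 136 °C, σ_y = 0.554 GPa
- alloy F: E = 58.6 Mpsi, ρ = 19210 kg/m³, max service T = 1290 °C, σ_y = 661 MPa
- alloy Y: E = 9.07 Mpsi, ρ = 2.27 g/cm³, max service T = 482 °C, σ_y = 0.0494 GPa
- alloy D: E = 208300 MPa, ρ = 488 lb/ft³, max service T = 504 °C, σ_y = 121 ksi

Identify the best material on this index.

Screen on constraints: max service T ≥ 526 °C; σ_y ≥ 179 MPa. Survivors: alloy H, alloy F.
Convert each candidate to consistent units, then evaluate M:
  alloy H: E = 297.0 GPa, ρ = 1850 kg/m³
  alloy F: E = 404.0 GPa, ρ = 19210 kg/m³
  alloy H: M = 9.32×10⁻³
  alloy F: M = 1.05×10⁻³
Highest index: alloy H.

alloy H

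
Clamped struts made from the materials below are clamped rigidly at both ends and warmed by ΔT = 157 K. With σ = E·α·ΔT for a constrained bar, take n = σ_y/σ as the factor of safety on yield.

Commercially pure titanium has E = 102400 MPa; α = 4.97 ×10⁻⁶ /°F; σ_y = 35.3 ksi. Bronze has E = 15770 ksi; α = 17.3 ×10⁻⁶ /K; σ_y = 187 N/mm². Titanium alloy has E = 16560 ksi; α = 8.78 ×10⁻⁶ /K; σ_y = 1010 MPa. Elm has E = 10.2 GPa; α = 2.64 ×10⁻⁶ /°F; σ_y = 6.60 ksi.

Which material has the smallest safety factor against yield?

bronze

In consistent units (E in GPa, α in ×10⁻⁶/K, σ_y in MPa):
  commercially pure titanium: E = 102.4, α = 8.95, σ_y = 243.4 → σ = 144 MPa, n = 1.69
  bronze: E = 108.7, α = 17.3, σ_y = 187.0 → σ = 295 MPa, n = 0.633
  titanium alloy: E = 114.2, α = 8.78, σ_y = 1010 → σ = 157 MPa, n = 6.42
  elm: E = 10.20, α = 4.75, σ_y = 45.51 → σ = 7.61 MPa, n = 5.98
Smallest n: bronze with n = 0.633.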